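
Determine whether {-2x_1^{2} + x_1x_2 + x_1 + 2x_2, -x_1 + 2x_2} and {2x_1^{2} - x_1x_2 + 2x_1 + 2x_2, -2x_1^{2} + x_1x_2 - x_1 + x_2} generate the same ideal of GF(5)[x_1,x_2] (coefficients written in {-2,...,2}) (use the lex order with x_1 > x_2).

Yes, the ideals are equal.

Since reduced Gröbner bases are canonical representatives of ideals under a given ordering, it suffices to compute and compare them.
Buchberger on the first generating set:
f_1 = -2x_1^{2} + x_1x_2 + x_1 + 2x_2, LT = x_1^{2}.
f_2 = -x_1 + 2x_2, LT = x_1.

S(f_1,f_2): lcm = x_1^{2}. S = -x_1x_2 + 2x_1 - x_2.
  leading term x_1x_2: subtract (x_2)·f_2 from -x_1x_2 + 2x_1 - x_2 → 2x_1 - 2x_2^{2} - x_2
  leading term x_1: subtract (-2)·f_2 from 2x_1 - 2x_2^{2} - x_2 → -2x_2^{2} - 2x_2
  leading term x_2^{2}: no divisor's leading term divides it; move -2x_2^{2} to the remainder.
  leading term x_2: no divisor's leading term divides it; move -2x_2 to the remainder.
  remainder -2x_2^{2} - 2x_2 ≠ 0; add g_3 = -2x_2^{2} - 2x_2 to the basis.

The other S-polynomials (S(f_1,g_3), S(f_2,g_3)) all reduce to 0 modulo the current basis, so we have a Gröbner basis.
Inter-reduce: drop elements whose leading term is divisible by another's, tail-reduce, and make monic.
Reduced Gröbner basis: {x_1 - 2x_2, x_2^{2} + x_2}.

Buchberger on the second generating set:
h_1 = 2x_1^{2} - x_1x_2 + 2x_1 + 2x_2, LT = x_1^{2}.
h_2 = -2x_1^{2} + x_1x_2 - x_1 + x_2, LT = x_1^{2}.

S(h_1,h_2): lcm = x_1^{2}. S = -2x_1 - x_2.
  leading term x_1: no divisor's leading term divides it; move -2x_1 to the remainder.
  leading term x_2: no divisor's leading term divides it; move -x_2 to the remainder.
  remainder -2x_1 - x_2 ≠ 0; add k_3 = -2x_1 - x_2 to the basis.

S(h_1,k_3): lcm = x_1^{2}. S = -x_1x_2 + x_1 + x_2.
  leading term x_1x_2: subtract (-2x_2)·k_3 from -x_1x_2 + x_1 + x_2 → x_1 - 2x_2^{2} + x_2
  leading term x_1: subtract (2)·k_3 from x_1 - 2x_2^{2} + x_2 → -2x_2^{2} - 2x_2
  leading term x_2^{2}: no divisor's leading term divides it; move -2x_2^{2} to the remainder.
  leading term x_2: no divisor's leading term divides it; move -2x_2 to the remainder.
  remainder -2x_2^{2} - 2x_2 ≠ 0; add k_4 = -2x_2^{2} - 2x_2 to the basis.

The other S-polynomials (S(h_2,k_3), S(h_1,k_4), S(h_2,k_4), S(k_3,k_4)) all reduce to 0 modulo the current basis, so we have a Gröbner basis.
Inter-reduce: drop elements whose leading term is divisible by another's, tail-reduce, and make monic.
Reduced Gröbner basis: {x_1 - 2x_2, x_2^{2} + x_2}.

Same reduced basis, so the two generating sets span the same ideal.
The same test decides containment: I ⊆ J iff every generator of I reduces to 0 modulo a Gröbner basis of J.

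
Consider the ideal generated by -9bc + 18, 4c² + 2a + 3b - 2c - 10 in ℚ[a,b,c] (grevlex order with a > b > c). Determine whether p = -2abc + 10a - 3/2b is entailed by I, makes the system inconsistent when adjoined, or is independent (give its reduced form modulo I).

First compute the reduced Gröbner basis of I by Buchberger's algorithm.
f_1 = -9bc + 18, LT = bc.
f_2 = 4c² + 2a + 3b - 2c - 10, LT = c².

S(f_1,f_2): lcm = bc². S = -½ab - ¾b² + ½bc + 5/2b - 2c.
  leading term ab: no divisor's leading term divides it; move -½ab to the remainder.
  leading term b²: no divisor's leading term divides it; move -¾b² to the remainder.
  leading term bc: subtract (-1/18)·f_1 from ½bc + 5/2b - 2c → 5/2b - 2c + 1
  leading term b: no divisor's leading term divides it; move 5/2b to the remainder.
  leading term c: no divisor's leading term divides it; move -2c to the remainder.
  leading term 1: no divisor's leading term divides it; move 1 to the remainder.
  remainder -½ab - ¾b² + 5/2b - 2c + 1 ≠ 0; add h_3 = -½ab - ¾b² + 5/2b - 2c + 1 to the basis.

The other S-polynomials (S(f_1,h_3), S(f_2,h_3)) all reduce to 0 modulo the current basis, so we have a Gröbner basis.
Inter-reduce: drop elements whose leading term is divisible by another's, tail-reduce, and make monic.
Reduced Gröbner basis: {ab + 3/2b² - 5b + 4c - 2, bc - 2, c² + ½a + ¾b - ½c - 5/2}.
Label its elements g_1 = ab + 3/2b² - 5b + 4c - 2, g_2 = bc - 2, g_3 = c² + ½a + ¾b - ½c - 5/2.

Reduce p = -2abc + 10a - 3/2b modulo G:
  leading term abc: subtract (-2c)·g_1 from -2abc + 10a - 3/2b → 3b²c - 10bc + 8c² + 10a - 3/2b - 4c
  leading term b²c: subtract (3b)·g_2 from 3b²c - 10bc + 8c² + 10a - 3/2b - 4c → -10bc + 8c² + 10a + 9/2b - 4c
  leading term bc: subtract (-10)·g_2 from -10bc + 8c² + 10a + 9/2b - 4c → 8c² + 10a + 9/2b - 4c - 20
  leading term c²: subtract (8)·g_3 from 8c² + 10a + 9/2b - 4c - 20 → 6a - 3/2b
  leading term a: no divisor's leading term divides it; move 6a to the remainder.
  leading term b: no divisor's leading term divides it; move -3/2b to the remainder.
  normal form = 6a - 3/2b.
The normal form is nonzero, so p ∉ I. Since p minus its normal form lies in I, I + (p) = I + (r) where r = 6a - 3/2b; decide whether this ideal is the whole ring.
Run Buchberger on G together with r (pairs among the g_i already reduce to 0 since G is a Gröbner basis):
g_1 = ab + 3/2b² - 5b + 4c - 2, LT = ab.
g_2 = bc - 2, LT = bc.
g_3 = c² + ½a + ¾b - ½c - 5/2, LT = c².
r = 6a - 3/2b, LT = a.

S(g_1,r): lcm = ab. S = 7/4b² - 5b + 4c - 2.
  leading term b²: no divisor's leading term divides it; move 7/4b² to the remainder.
  leading term b: no divisor's leading term divides it; move -5b to the remainder.
  leading term c: no divisor's leading term divides it; move 4c to the remainder.
  leading term 1: no divisor's leading term divides it; move -2 to the remainder.
  remainder 7/4b² - 5b + 4c - 2 ≠ 0; add m_5 = 7/4b² - 5b + 4c - 2 to the basis.

The other S-polynomials (S(g_1,g_2), S(g_1,g_3), S(g_2,g_3), S(g_2,r), S(g_3,r), S(g_1,m_5), S(g_2,m_5), S(g_3,m_5), S(r,m_5)) all reduce to 0 modulo the current basis, so we have a Gröbner basis.
Inter-reduce: drop elements whose leading term is divisible by another's, tail-reduce, and make monic.
Reduced Gröbner basis: {b² - 20/7b + 16/7c - 8/7, bc - 2, c² + ⅞b - ½c - 5/2, a - ¼b}.
The reduced Gröbner basis of I + (p) is {b² - 20/7b + 16/7c - 8/7, bc - 2, c² + ⅞b - ½c - 5/2, a - ¼b} ≠ {1}, a proper ideal, so the enlarged system stays consistent: p is independent of I, with normal form 6a - 3/2b.

The remainder on division by a Gröbner basis is unique — it is the normal form.

-2abc + 10a - 3/2b is independent of I; its normal form modulo I is 6a - 3/2b.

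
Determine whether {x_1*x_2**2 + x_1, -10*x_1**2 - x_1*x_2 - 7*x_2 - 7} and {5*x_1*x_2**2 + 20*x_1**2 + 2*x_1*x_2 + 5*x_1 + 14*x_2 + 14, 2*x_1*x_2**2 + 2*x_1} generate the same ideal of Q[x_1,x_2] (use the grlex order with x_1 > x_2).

Two ideals are equal iff their reduced Gröbner bases coincide (the reduced basis is unique for a fixed ordering).
Buchberger on the first generating set:
f_1 = x_1*x_2**2 + x_1, LT = x_1*x_2**2.
f_2 = -10*x_1**2 - x_1*x_2 - 7*x_2 - 7, LT = x_1**2.

S(f_1,f_2): lcm = x_1**2*x_2**2. S = -1/10*x_1*x_2**3 - 7/10*x_2**3 + x_1**2 - 7/10*x_2**2.
  reduce S modulo (f_1, f_2):
  remainder -7/10*x_2**3 - 7/10*x_2**2 - 7/10*x_2 - 7/10 ≠ 0; add g_3 = -7/10*x_2**3 - 7/10*x_2**2 - 7/10*x_2 - 7/10 to the basis.

The other S-polynomials (S(f_1,g_3), S(f_2,g_3)) all reduce to 0 modulo the current basis, so we have a Gröbner basis.
Inter-reduce: drop elements whose leading term is divisible by another's, tail-reduce, and make monic.
Reduced Gröbner basis: {x_1*x_2**2 + x_1, x_2**3 + x_2**2 + x_2 + 1, x_1**2 + 1/10*x_1*x_2 + 7/10*x_2 + 7/10}.

Buchberger on the second generating set:
h_1 = 5*x_1*x_2**2 + 20*x_1**2 + 2*x_1*x_2 + 5*x_1 + 14*x_2 + 14, LT = x_1*x_2**2.
h_2 = 2*x_1*x_2**2 + 2*x_1, LT = x_1*x_2**2.

S(h_1,h_2): lcm = x_1*x_2**2. S = 4*x_1**2 + 2/5*x_1*x_2 + 14/5*x_2 + 14/5.
  reduce S modulo (h_1, h_2):
  remainder 4*x_1**2 + 2/5*x_1*x_2 + 14/5*x_2 + 14/5 ≠ 0; add k_3 = 4*x_1**2 + 2/5*x_1*x_2 + 14/5*x_2 + 14/5 to the basis.

S(h_1,k_3): lcm = x_1**2*x_2**2. S = -1/10*x_1*x_2**3 + 4*x_1**3 + 2/5*x_1**2*x_2 - 7/10*x_2**3 + x_1**2 + 14/5*x_1*x_2 - 7/10*x_2**2 + 14/5*x_1.
  reduce S modulo (h_1, h_2, k_3):
  remainder -7/10*x_2**3 - 7/10*x_2**2 - 7/10*x_2 - 7/10 ≠ 0; add k_4 = -7/10*x_2**3 - 7/10*x_2**2 - 7/10*x_2 - 7/10 to the basis.

The other S-polynomials (S(h_2,k_3), S(h_1,k_4), S(h_2,k_4), S(k_3,k_4)) all reduce to 0 modulo the current basis, so we have a Gröbner basis.
Inter-reduce: drop elements whose leading term is divisible by another's, tail-reduce, and make monic.
Reduced Gröbner basis: {x_1*x_2**2 + x_1, x_2**3 + x_2**2 + x_2 + 1, x_1**2 + 1/10*x_1*x_2 + 7/10*x_2 + 7/10}.

The two bases agree; hence the ideals are identical.

Yes, the ideals are equal.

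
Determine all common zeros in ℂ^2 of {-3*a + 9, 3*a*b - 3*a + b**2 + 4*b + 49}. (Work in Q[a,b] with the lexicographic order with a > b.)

{(3, -8), (3, -5)}

Compute a lex Gröbner basis by Buchberger's algorithm.
f_1 = -3*a + 9, LT = a.
f_2 = 3*a*b - 3*a + b**2 + 4*b + 49, LT = a*b.

S(f_1,f_2): lcm = a*b. S = a - 1/3*b**2 - 13/3*b - 49/3.
  reduce S modulo (f_1, f_2):
  remainder -1/3*b**2 - 13/3*b - 40/3 ≠ 0; add h_3 = -1/3*b**2 - 13/3*b - 40/3 to the basis.

The other S-polynomials (S(f_1,h_3), S(f_2,h_3)) all reduce to 0 modulo the current basis, so we have a Gröbner basis.
Inter-reduce: drop elements whose leading term is divisible by another's, tail-reduce, and make monic.
Reduced Gröbner basis: {a - 3, b**2 + 13*b + 40}.

A lex Gröbner basis eliminates variables successively. Here b**2 + 13*b + 40 depends only on b, with roots {-8, -5}; lifting each root through the earlier basis elements recovers the full solutions.
  b = -8: the earlier basis element becomes a - 3 = 0, giving a = 3 — point (3, -8).
  b = -5: the earlier basis element becomes a - 3 = 0, giving a = 3 — point (3, -5).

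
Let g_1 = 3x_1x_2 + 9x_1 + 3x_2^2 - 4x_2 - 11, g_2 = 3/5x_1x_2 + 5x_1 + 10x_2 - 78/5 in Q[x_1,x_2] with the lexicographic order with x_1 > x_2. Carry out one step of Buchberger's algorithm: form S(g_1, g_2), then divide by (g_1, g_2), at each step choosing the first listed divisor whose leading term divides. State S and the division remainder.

lcm(LM(g_1), LM(g_2)) = x_1x_2.
S = (lcm/LT(g_1))·g_1 − (lcm/LT(g_2))·g_2 = -16/3x_1 + x_2^2 - 18x_2 + 67/3.
Reduce S modulo (g_1, g_2) in that order:
  leading term x_1: no divisor's leading term divides it; move -16/3x_1 to the remainder.
  leading term x_2^2: no divisor's leading term divides it; move x_2^2 to the remainder.
  leading term x_2: no divisor's leading term divides it; move -18x_2 to the remainder.
  leading term 1: no divisor's leading term divides it; move 67/3 to the remainder.
The remainder -16/3x_1 + x_2^2 - 18x_2 + 67/3 is nonzero, so it would be added as the next basis element.

S(g_1, g_2) = -16/3x_1 + x_2^2 - 18x_2 + 67/3; remainder on division = -16/3x_1 + x_2^2 - 18x_2 + 67/3.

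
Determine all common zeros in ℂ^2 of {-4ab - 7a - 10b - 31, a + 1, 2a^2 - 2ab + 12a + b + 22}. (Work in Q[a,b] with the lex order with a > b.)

{(-1, -4)}

Compute a lex Gröbner basis by Buchberger's algorithm.
f_1 = -4ab - 7a - 10b - 31, LT = ab.
f_2 = a + 1, LT = a.
f_3 = 2a^2 - 2ab + 12a + b + 22, LT = a^2.

S(f_1,f_2): lcm = ab. S = 7/4a + 3/2b + 31/4.
  leading term a: subtract (7/4)·f_2 from 7/4a + 3/2b + 31/4 → 3/2b + 6
  leading term b: no divisor's leading term divides it; move 3/2b to the remainder.
  leading term 1: no divisor's leading term divides it; move 6 to the remainder.
  remainder 3/2b + 6 ≠ 0; add h_4 = 3/2b + 6 to the basis.

The other S-polynomials (S(f_1,f_3), S(f_2,f_3), S(f_1,h_4), S(f_2,h_4), S(f_3,h_4)) all reduce to 0 modulo the current basis, so we have a Gröbner basis.
Inter-reduce: drop elements whose leading term is divisible by another's, tail-reduce, and make monic.
Reduced Gröbner basis: {a + 1, b + 4}.

From the last basis element, b + 4 = 0, so b takes values in {-4}. Each choice, substituted upward through the basis, yields the corresponding point(s) of the solution set.
  b = -4: the earlier basis element becomes a + 1 = 0, giving a = -1 — point (-1, -4).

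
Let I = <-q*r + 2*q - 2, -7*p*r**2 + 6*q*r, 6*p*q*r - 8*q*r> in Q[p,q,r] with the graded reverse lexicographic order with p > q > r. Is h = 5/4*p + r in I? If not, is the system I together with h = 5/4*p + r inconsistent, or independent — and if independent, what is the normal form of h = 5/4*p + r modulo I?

5/4*p + r is independent of I; its normal form modulo I is 5/4*p + r.

First compute the reduced Gröbner basis of I by Buchberger's algorithm.
f_1 = -q*r + 2*q - 2, LT = q*r.
f_2 = -7*p*r**2 + 6*q*r, LT = p*r**2.
f_3 = 6*p*q*r - 8*q*r, LT = p*q*r.

S(f_1,f_2): lcm = p*q*r**2. S = -2*p*q*r + 6/7*q**2*r + 2*p*r.
  reduce S modulo (f_1, f_2, f_3):
  remainder -4*p*q + 12/7*q**2 + 2*p*r + 4*p - 12/7*q ≠ 0; add k_4 = -4*p*q + 12/7*q**2 + 2*p*r + 4*p - 12/7*q to the basis.

S(f_1,f_3): lcm = p*q*r. S = -2*p*q + 4/3*q*r + 2*p.
  reduce S modulo (f_1, f_2, f_3, k_4):
  remainder -6/7*q**2 - p*r + 74/21*q - 8/3 ≠ 0; add k_5 = -6/7*q**2 - p*r + 74/21*q - 8/3 to the basis.

S(f_2,f_3): lcm = p*q*r**2. S = -6/7*q**2*r + 4/3*q*r**2.
  reduce S modulo (f_1, f_2, f_3, k_4, k_5):
  remainder 2*p*r - 8/3*r ≠ 0; add k_6 = 2*p*r - 8/3*r to the basis.

S(f_2,k_6): lcm = p*r**2. S = -6/7*q*r + 4/3*r**2.
  reduce S modulo (f_1, f_2, f_3, k_4, k_5, k_6):
  remainder 4/3*r**2 - 12/7*q + 12/7 ≠ 0; add k_7 = 4/3*r**2 - 12/7*q + 12/7 to the basis.

The other S-polynomials (S(f_1,k_4), S(f_2,k_4), S(f_3,k_4), S(f_1,k_5), S(f_2,k_5), S(f_3,k_5), S(k_4,k_5), S(f_1,k_6), S(f_3,k_6), S(k_4,k_6), S(k_5,k_6), S(f_1,k_7), S(f_2,k_7), S(f_3,k_7), S(k_4,k_7), S(k_5,k_7), S(k_6,k_7)) all reduce to 0 modulo the current basis, so we have a Gröbner basis.
Inter-reduce: drop elements whose leading term is divisible by another's, tail-reduce, and make monic.
Reduced Gröbner basis: {p*q - p - 4/3*q + 4/3, q**2 - 37/9*q + 14/9*r + 28/9, p*r - 4/3*r, q*r - 2*q + 2, r**2 - 9/7*q + 9/7}.
Label its elements g_1 = p*q - p - 4/3*q + 4/3, g_2 = q**2 - 37/9*q + 14/9*r + 28/9, g_3 = p*r - 4/3*r, g_4 = q*r - 2*q + 2, g_5 = r**2 - 9/7*q + 9/7.

Reduce h = 5/4*p + r modulo G:
  leading term p: no divisor's leading term divides it; move 5/4*p to the remainder.
  leading term r: no divisor's leading term divides it; move r to the remainder.
  normal form = 5/4*p + r.
The normal form is nonzero, so h ∉ I. Since h minus its normal form lies in I, I + (h) = I + (n) where n = 5/4*p + r; decide whether this ideal is the whole ring.
Run Buchberger on G together with n (pairs among the g_i already reduce to 0 since G is a Gröbner basis):
g_1 = p*q - p - 4/3*q + 4/3, LT = p*q.
g_2 = q**2 - 37/9*q + 14/9*r + 28/9, LT = q**2.
g_3 = p*r - 4/3*r, LT = p*r.
g_4 = q*r - 2*q + 2, LT = q*r.
g_5 = r**2 - 9/7*q + 9/7, LT = r**2.
n = 5/4*p + r, LT = p.

S(g_1,n): lcm = p*q. S = -4/5*q*r - p - 4/3*q + 4/3.
  reduce S modulo (g_1, g_2, g_3, g_4, g_5, n):
  remainder -44/15*q + 4/5*r + 44/15 ≠ 0; add m_7 = -44/15*q + 4/5*r + 44/15 to the basis.

S(g_3,n): lcm = p*r. S = -4/5*r**2 - 4/3*r.
  reduce S modulo (g_1, g_2, g_3, g_4, g_5, n, m_7):
  remainder -1864/1155*r ≠ 0; add m_8 = -1864/1155*r to the basis.

The other S-polynomials (S(g_1,g_2), S(g_1,g_3), S(g_1,g_4), S(g_1,g_5), S(g_2,g_3), S(g_2,g_4), S(g_2,g_5), S(g_2,n), S(g_3,g_4), S(g_3,g_5), S(g_4,g_5), S(g_4,n), S(g_5,n), S(g_1,m_7), S(g_2,m_7), S(g_3,m_7), S(g_4,m_7), S(g_5,m_7), S(n,m_7), S(g_1,m_8), S(g_2,m_8), S(g_3,m_8), S(g_4,m_8), S(g_5,m_8), S(n,m_8), S(m_7,m_8)) all reduce to 0 modulo the current basis, so we have a Gröbner basis.
Inter-reduce: drop elements whose leading term is divisible by another's, tail-reduce, and make monic.
Reduced Gröbner basis: {p, q - 1, r}.
The reduced Gröbner basis of I + (h) is {p, q - 1, r} ≠ {1}, a proper ideal, so the enlarged system stays consistent: h is independent of I, with normal form 5/4*p + r.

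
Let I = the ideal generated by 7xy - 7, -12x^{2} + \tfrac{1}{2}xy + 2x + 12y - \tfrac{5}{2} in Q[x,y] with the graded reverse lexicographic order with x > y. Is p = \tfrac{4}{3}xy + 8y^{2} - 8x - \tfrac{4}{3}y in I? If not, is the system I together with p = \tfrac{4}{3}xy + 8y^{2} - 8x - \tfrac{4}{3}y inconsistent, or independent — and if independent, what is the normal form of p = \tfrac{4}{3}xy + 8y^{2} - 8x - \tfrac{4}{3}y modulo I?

First compute the reduced Gröbner basis of I by Buchberger's algorithm.
f_1 = 7xy - 7, LT = xy.
f_2 = -12x^{2} + \tfrac{1}{2}xy + 2x + 12y - \tfrac{5}{2}, LT = x^{2}.

S(f_1,f_2): lcm = x^{2}y. S = \tfrac{1}{24}xy^{2} + \tfrac{1}{6}xy + y^{2} - x - \tfrac{5}{24}y.
  leading term xy^{2}: subtract (\tfrac{1}{168}y)·f_1 from \tfrac{1}{24}xy^{2} + \tfrac{1}{6}xy + y^{2} - x - \tfrac{5}{24}y → \tfrac{1}{6}xy + y^{2} - x - \tfrac{1}{6}y
  leading term xy: subtract (\tfrac{1}{42})·f_1 from \tfrac{1}{6}xy + y^{2} - x - \tfrac{1}{6}y → y^{2} - x - \tfrac{1}{6}y + \tfrac{1}{6}
  leading term y^{2}: no divisor's leading term divides it; move y^{2} to the remainder.
  leading term x: no divisor's leading term divides it; move -x to the remainder.
  leading term y: no divisor's leading term divides it; move -\tfrac{1}{6}y to the remainder.
  leading term 1: no divisor's leading term divides it; move \tfrac{1}{6} to the remainder.
  remainder y^{2} - x - \tfrac{1}{6}y + \tfrac{1}{6} ≠ 0; add h_3 = y^{2} - x - \tfrac{1}{6}y + \tfrac{1}{6} to the basis.

The other S-polynomials (S(f_1,h_3), S(f_2,h_3)) all reduce to 0 modulo the current basis, so we have a Gröbner basis.
Inter-reduce: drop elements whose leading term is divisible by another's, tail-reduce, and make monic.
Reduced Gröbner basis: {x^{2} - \tfrac{1}{6}x - y + \tfrac{1}{6}, xy - 1, y^{2} - x - \tfrac{1}{6}y + \tfrac{1}{6}}.
Label its elements g_1 = x^{2} - \tfrac{1}{6}x - y + \tfrac{1}{6}, g_2 = xy - 1, g_3 = y^{2} - x - \tfrac{1}{6}y + \tfrac{1}{6}.

Reduce p = \tfrac{4}{3}xy + 8y^{2} - 8x - \tfrac{4}{3}y modulo G:
  leading term xy: subtract (\tfrac{4}{3})·g_2 from \tfrac{4}{3}xy + 8y^{2} - 8x - \tfrac{4}{3}y → 8y^{2} - 8x - \tfrac{4}{3}y + \tfrac{4}{3}
  leading term y^{2}: subtract (8)·g_3 from 8y^{2} - 8x - \tfrac{4}{3}y + \tfrac{4}{3} → 0
  normal form = 0.
Since the normal form is 0, p ∈ I.

The remainder on division by a Gröbner basis is unique — it is the normal form.

\tfrac{4}{3}xy + 8y^{2} - 8x - \tfrac{4}{3}y lies in I (it reduces to 0).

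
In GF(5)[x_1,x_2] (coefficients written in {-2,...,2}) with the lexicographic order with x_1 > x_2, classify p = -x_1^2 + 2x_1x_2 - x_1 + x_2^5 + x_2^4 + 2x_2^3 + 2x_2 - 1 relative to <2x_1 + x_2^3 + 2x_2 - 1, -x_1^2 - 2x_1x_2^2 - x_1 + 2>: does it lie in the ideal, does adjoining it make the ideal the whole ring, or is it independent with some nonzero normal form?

First compute the reduced Gröbner basis of I by Buchberger's algorithm.
f_1 = 2x_1 + x_2^3 + 2x_2 - 1, LT = x_1.
f_2 = -x_1^2 - 2x_1x_2^2 - x_1 + 2, LT = x_1^2.

S(f_1,f_2): lcm = x_1^2. S = -2x_1x_2^3 - 2x_1x_2^2 + x_1x_2 + x_1 + 2.
  reduce S modulo (f_1, f_2):
  remainder x_2^6 + x_2^5 - x_2^4 - 2x_2^3 - 2x_2^2 + 2x_2 ≠ 0; add h_3 = x_2^6 + x_2^5 - x_2^4 - 2x_2^3 - 2x_2^2 + 2x_2 to the basis.

The other S-polynomials (S(f_1,h_3), S(f_2,h_3)) all reduce to 0 modulo the current basis, so we have a Gröbner basis.
Inter-reduce: drop elements whose leading term is divisible by another's, tail-reduce, and make monic.
Reduced Gröbner basis: {x_1 - 2x_2^3 + x_2 + 2, x_2^6 + x_2^5 - x_2^4 - 2x_2^3 - 2x_2^2 + 2x_2}.
Label its elements g_1 = x_1 - 2x_2^3 + x_2 + 2, g_2 = x_2^6 + x_2^5 - x_2^4 - 2x_2^3 - 2x_2^2 + 2x_2.

Reduce p = -x_1^2 + 2x_1x_2 - x_1 + x_2^5 + x_2^4 + 2x_2^3 + 2x_2 - 1 modulo G:
  leading term x_1^2: subtract (-x_1)·g_1 from -x_1^2 + 2x_1x_2 - x_1 + x_2^5 + x_2^4 + 2x_2^3 + 2x_2 - 1 → -2x_1x_2^3 - 2x_1x_2 + x_1 + x_2^5 + x_2^4 + 2x_2^3 + 2x_2 - 1
  leading term x_1x_2^3: subtract (-2x_2^3)·g_1 from -2x_1x_2^3 - 2x_1x_2 + x_1 + x_2^5 + x_2^4 + 2x_2^3 + 2x_2 - 1 → -2x_1x_2 + x_1 + x_2^6 + x_2^5 - 2x_2^4 + x_2^3 + 2x_2 - 1
  leading term x_1x_2: subtract (-2x_2)·g_1 from -2x_1x_2 + x_1 + x_2^6 + x_2^5 - 2x_2^4 + x_2^3 + 2x_2 - 1 → x_1 + x_2^6 + x_2^5 - x_2^4 + x_2^3 + 2x_2^2 + x_2 - 1
  leading term x_1: subtract (1)·g_1 from x_1 + x_2^6 + x_2^5 - x_2^4 + x_2^3 + 2x_2^2 + x_2 - 1 → x_2^6 + x_2^5 - x_2^4 - 2x_2^3 + 2x_2^2 + 2
  leading term x_2^6: subtract (1)·g_2 from x_2^6 + x_2^5 - x_2^4 - 2x_2^3 + 2x_2^2 + 2 → -x_2^2 - 2x_2 + 2
  leading term x_2^2: no divisor's leading term divides it; move -x_2^2 to the remainder.
  leading term x_2: no divisor's leading term divides it; move -2x_2 to the remainder.
  leading term 1: no divisor's leading term divides it; move 2 to the remainder.
  normal form = -x_2^2 - 2x_2 + 2.
The normal form is nonzero, so p ∉ I. Since p minus its normal form lies in I, I + (p) = I + (r) where r = -x_2^2 - 2x_2 + 2; decide whether this ideal is the whole ring.
Run Buchberger on G together with r (pairs among the g_i already reduce to 0 since G is a Gröbner basis):
g_1 = x_1 - 2x_2^3 + x_2 + 2, LT = x_1.
g_2 = x_2^6 + x_2^5 - x_2^4 - 2x_2^3 - 2x_2^2 + 2x_2, LT = x_2^6.
r = -x_2^2 - 2x_2 + 2, LT = x_2^2.

S(g_2,r): lcm = x_2^6. S = -x_2^5 + x_2^4 - 2x_2^3 - 2x_2^2 + 2x_2.
  reduce S modulo (g_1, g_2, r):
  remainder -x_2 - 2 ≠ 0; add m_4 = -x_2 - 2 to the basis.

S(g_2,m_4): lcm = x_2^6. S = -x_2^5 - x_2^4 - 2x_2^3 - 2x_2^2 + 2x_2.
  reduce S modulo (g_1, g_2, r, m_4):
  remainder 2 ≠ 0; add m_5 = 2 to the basis.

The other S-polynomials (S(g_1,g_2), S(g_1,r), S(g_1,m_4), S(r,m_4), S(g_1,m_5), S(g_2,m_5), S(r,m_5), S(m_4,m_5)) all reduce to 0 modulo the current basis, so we have a Gröbner basis.
Inter-reduce: drop elements whose leading term is divisible by another's, tail-reduce, and make monic.
Reduced Gröbner basis: {1}.
The reduced Gröbner basis of I + (p) is {1}: the ideal is the whole ring, so the enlarged system has no common solution — adjoining p is inconsistent.

Adjoining -x_1^2 + 2x_1x_2 - x_1 + x_2^5 + x_2^4 + 2x_2^3 + 2x_2 - 1 makes the ideal the whole ring: the system is inconsistent.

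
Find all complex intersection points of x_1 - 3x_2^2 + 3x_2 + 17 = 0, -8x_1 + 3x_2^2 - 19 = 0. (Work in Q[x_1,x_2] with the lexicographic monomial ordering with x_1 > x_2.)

{(-53/49, -13/7), (1, 3)}

Compute a lex Gröbner basis by Buchberger's algorithm.
f_1 = x_1 - 3x_2^2 + 3x_2 + 17, LT = x_1.
f_2 = -8x_1 + 3x_2^2 - 19, LT = x_1.

S(f_1,f_2): lcm = x_1. S = -21/8x_2^2 + 3x_2 + 117/8.
  leading term x_2^2: no divisor's leading term divides it; move -21/8x_2^2 to the remainder.
  leading term x_2: no divisor's leading term divides it; move 3x_2 to the remainder.
  leading term 1: no divisor's leading term divides it; move 117/8 to the remainder.
  remainder -21/8x_2^2 + 3x_2 + 117/8 ≠ 0; add h_3 = -21/8x_2^2 + 3x_2 + 117/8 to the basis.

The other S-polynomials (S(f_1,h_3), S(f_2,h_3)) all reduce to 0 modulo the current basis, so we have a Gröbner basis.
Inter-reduce: drop elements whose leading term is divisible by another's, tail-reduce, and make monic.
Reduced Gröbner basis: {x_1 - 3/7x_2 + 2/7, x_2^2 - 8/7x_2 - 39/7}.

The lex basis is triangular: the last element involves only x_2. Solving x_2^2 - 8/7x_2 - 39/7 = 0 gives x_2 ∈ {-13/7, 3}; substituting each value into the earlier elements determines the remaining variables.
  x_2 = -13/7: the earlier basis element becomes x_1 + 53/49 = 0, giving x_1 = -53/49 — point (-53/49, -13/7).
  x_2 = 3: the earlier basis element becomes x_1 - 1 = 0, giving x_1 = 1 — point (1, 3).
Substituting each solution back into the original system confirms all equations vanish.
A lex Gröbner basis triangularizes the system, enabling back-substitution.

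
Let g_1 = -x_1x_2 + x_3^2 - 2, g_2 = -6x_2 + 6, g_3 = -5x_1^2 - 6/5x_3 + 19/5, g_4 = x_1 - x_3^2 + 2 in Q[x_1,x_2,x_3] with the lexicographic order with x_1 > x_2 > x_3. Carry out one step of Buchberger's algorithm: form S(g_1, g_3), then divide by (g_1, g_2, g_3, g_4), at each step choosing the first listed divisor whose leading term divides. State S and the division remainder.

lcm(LM(g_1), LM(g_3)) = x_1^2x_2.
S = (lcm/LT(g_1))·g_1 − (lcm/LT(g_3))·g_3 = -x_1x_3^2 + 2x_1 - 6/25x_2x_3 + 19/25x_2.
Reduce S modulo (g_1, g_2, g_3, g_4) in that order:
  leading term x_1x_3^2: subtract (-x_3^2)·g_4 from -x_1x_3^2 + 2x_1 - 6/25x_2x_3 + 19/25x_2 → 2x_1 - 6/25x_2x_3 + 19/25x_2 - x_3^4 + 2x_3^2
  leading term x_1: subtract (2)·g_4 from 2x_1 - 6/25x_2x_3 + 19/25x_2 - x_3^4 + 2x_3^2 → -6/25x_2x_3 + 19/25x_2 - x_3^4 + 4x_3^2 - 4
  leading term x_2x_3: subtract (1/25x_3)·g_2 from -6/25x_2x_3 + 19/25x_2 - x_3^4 + 4x_3^2 - 4 → 19/25x_2 - x_3^4 + 4x_3^2 - 6/25x_3 - 4
  leading term x_2: subtract (-19/150)·g_2 from 19/25x_2 - x_3^4 + 4x_3^2 - 6/25x_3 - 4 → -x_3^4 + 4x_3^2 - 6/25x_3 - 81/25
  leading term x_3^4: no divisor's leading term divides it; move -x_3^4 to the remainder.
  leading term x_3^2: no divisor's leading term divides it; move 4x_3^2 to the remainder.
  leading term x_3: no divisor's leading term divides it; move -6/25x_3 to the remainder.
  leading term 1: no divisor's leading term divides it; move -81/25 to the remainder.
The remainder -x_3^4 + 4x_3^2 - 6/25x_3 - 81/25 is nonzero, so it would be added as the next basis element.

S(g_1, g_3) = -x_1x_3^2 + 2x_1 - 6/25x_2x_3 + 19/25x_2; remainder on division = -x_3^4 + 4x_3^2 - 6/25x_3 - 81/25.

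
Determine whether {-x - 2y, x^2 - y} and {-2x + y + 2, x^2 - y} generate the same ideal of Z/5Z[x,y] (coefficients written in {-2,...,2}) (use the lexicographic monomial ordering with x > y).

Two ideals are equal iff their reduced Gröbner bases coincide (the reduced basis is unique for a fixed ordering).
Buchberger on the first generating set:
f_1 = -x - 2y, LT = x.
f_2 = x^2 - y, LT = x^2.

S(f_1,f_2): lcm = x^2. S = 2xy + y.
  leading term xy: subtract (-2y)·f_1 from 2xy + y → y^2 + y
  leading term y^2: no divisor's leading term divides it; move y^2 to the remainder.
  leading term y: no divisor's leading term divides it; move y to the remainder.
  remainder y^2 + y ≠ 0; add g_3 = y^2 + y to the basis.

The other S-polynomials (S(f_1,g_3), S(f_2,g_3)) all reduce to 0 modulo the current basis, so we have a Gröbner basis.
Inter-reduce: drop elements whose leading term is divisible by another's, tail-reduce, and make monic.
Reduced Gröbner basis: {x + 2y, y^2 + y}.

Buchberger on the second generating set:
h_1 = -2x + y + 2, LT = x.
h_2 = x^2 - y, LT = x^2.

S(h_1,h_2): lcm = x^2. S = 2xy - x + y.
  leading term xy: subtract (-y)·h_1 from 2xy - x + y → -x + y^2 - 2y
  leading term x: subtract (-2)·h_1 from -x + y^2 - 2y → y^2 - 1
  leading term y^2: no divisor's leading term divides it; move y^2 to the remainder.
  leading term 1: no divisor's leading term divides it; move -1 to the remainder.
  remainder y^2 - 1 ≠ 0; add k_3 = y^2 - 1 to the basis.

The other S-polynomials (S(h_1,k_3), S(h_2,k_3)) all reduce to 0 modulo the current basis, so we have a Gröbner basis.
Inter-reduce: drop elements whose leading term is divisible by another's, tail-reduce, and make monic.
Reduced Gröbner basis: {x + 2y - 1, y^2 - 1}.

Since the reduced bases disagree, the two ideals are not the same.

No, the ideals differ.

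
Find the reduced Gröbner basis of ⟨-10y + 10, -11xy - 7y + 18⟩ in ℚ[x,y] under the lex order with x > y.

Buchberger's algorithm terminates because the ascending chain of leading-term ideals stabilizes.

f_1 = -10y + 10, LT = y.
f_2 = -11xy - 7y + 18, LT = xy.

S(f_1,f_2): lcm = xy. S = -x - 7/11y + 18/11.
  leading term x: no divisor's leading term divides it; move -x to the remainder.
  leading term y: subtract (7/110)·f_1 from -7/11y + 18/11 → 1
  leading term 1: no divisor's leading term divides it; move 1 to the remainder.
  remainder -x + 1 ≠ 0; add g_3 = -x + 1 to the basis.

S(f_1,g_3): leading monomials are coprime, so the S-polynomial reduces to 0 (Buchberger's first criterion).
S(f_2,g_3): lcm = xy. S = 18/11y - 18/11.
  leading term y: subtract (-9/55)·f_1 from 18/11y - 18/11 → 0
  remainder 0.

Every S-polynomial of the final basis reduces to 0, so we have a Gröbner basis.
Inter-reduce: drop elements whose leading term is divisible by another's, tail-reduce, and make monic.

G = {x - 1, y - 1}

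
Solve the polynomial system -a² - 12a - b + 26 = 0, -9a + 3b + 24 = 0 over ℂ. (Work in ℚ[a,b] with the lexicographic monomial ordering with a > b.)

Compute a lex Gröbner basis by Buchberger's algorithm.
f_1 = -a² - 12a - b + 26, LT = a².
f_2 = -9a + 3b + 24, LT = a.

S(f_1,f_2): lcm = a². S = ⅓ab + 44/3a + b - 26.
  reduce S modulo (f_1, f_2):
  remainder 1/9b² + 61/9b + 118/9 ≠ 0; add h_3 = 1/9b² + 61/9b + 118/9 to the basis.

The other S-polynomials (S(f_1,h_3), S(f_2,h_3)) all reduce to 0 modulo the current basis, so we have a Gröbner basis.
Inter-reduce: drop elements whose leading term is divisible by another's, tail-reduce, and make monic.
Reduced Gröbner basis: {a - ⅓b - 8/3, b² + 61b + 118}.

A lex Gröbner basis eliminates variables successively. Here b² + 61b + 118 depends only on b, with roots {-59, -2}; lifting each root through the earlier basis elements recovers the full solutions.
  b = -59: the earlier basis element becomes a + 17 = 0, giving a = -17 — point (-17, -59).
  b = -2: the earlier basis element becomes a - 2 = 0, giving a = 2 — point (2, -2).

{(-17, -59), (2, -2)}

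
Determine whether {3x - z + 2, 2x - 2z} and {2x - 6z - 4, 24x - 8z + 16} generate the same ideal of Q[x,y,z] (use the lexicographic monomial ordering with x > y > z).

Yes, the ideals are equal.

Two ideals are equal iff their reduced Gröbner bases coincide (the reduced basis is unique for a fixed ordering).
Buchberger on the first generating set:
f_1 = 3x - z + 2, LT = x.
f_2 = 2x - 2z, LT = x.

S(f_1,f_2): lcm = x. S = \tfrac{2}{3}z + \tfrac{2}{3}.
  reduce S modulo (f_1, f_2):
  remainder \tfrac{2}{3}z + \tfrac{2}{3} ≠ 0; add g_3 = \tfrac{2}{3}z + \tfrac{2}{3} to the basis.

The other S-polynomials (S(f_1,g_3), S(f_2,g_3)) all reduce to 0 modulo the current basis, so we have a Gröbner basis.
Inter-reduce: drop elements whose leading term is divisible by another's, tail-reduce, and make monic.
Reduced Gröbner basis: {x + 1, z + 1}.

Buchberger on the second generating set:
h_1 = 2x - 6z - 4, LT = x.
h_2 = 24x - 8z + 16, LT = x.

S(h_1,h_2): lcm = x. S = -\tfrac{8}{3}z - \tfrac{8}{3}.
  reduce S modulo (h_1, h_2):
  remainder -\tfrac{8}{3}z - \tfrac{8}{3} ≠ 0; add k_3 = -\tfrac{8}{3}z - \tfrac{8}{3} to the basis.

The other S-polynomials (S(h_1,k_3), S(h_2,k_3)) all reduce to 0 modulo the current basis, so we have a Gröbner basis.
Inter-reduce: drop elements whose leading term is divisible by another's, tail-reduce, and make monic.
Reduced Gröbner basis: {x + 1, z + 1}.

These coincide, so the ideals are equal.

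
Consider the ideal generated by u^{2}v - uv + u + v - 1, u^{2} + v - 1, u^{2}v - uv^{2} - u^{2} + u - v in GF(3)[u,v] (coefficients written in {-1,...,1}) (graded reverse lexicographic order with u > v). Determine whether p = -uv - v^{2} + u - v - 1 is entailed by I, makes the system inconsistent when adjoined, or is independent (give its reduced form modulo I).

First compute the reduced Gröbner basis of I by Buchberger's algorithm.
f_1 = u^{2}v - uv + u + v - 1, LT = u^{2}v.
f_2 = u^{2} + v - 1, LT = u^{2}.
f_3 = u^{2}v - uv^{2} - u^{2} + u - v, LT = u^{2}v.

S(f_1,f_2): lcm = u^{2}v. S = -uv - v^{2} + u - v - 1.
  leading term uv: no divisor's leading term divides it; move -uv to the remainder.
  leading term v^{2}: no divisor's leading term divides it; move -v^{2} to the remainder.
  leading term u: no divisor's leading term divides it; move u to the remainder.
  leading term v: no divisor's leading term divides it; move -v to the remainder.
  leading term 1: no divisor's leading term divides it; move -1 to the remainder.
  remainder -uv - v^{2} + u - v - 1 ≠ 0; add h_4 = -uv - v^{2} + u - v - 1 to the basis.

S(f_1,f_3): lcm = u^{2}v. S = uv^{2} + u^{2} - uv - v - 1.
  leading term uv^{2}: subtract (-v)·h_4 from uv^{2} + u^{2} - uv - v - 1 → -v^{3} + u^{2} - v^{2} + v - 1
  leading term v^{3}: no divisor's leading term divides it; move -v^{3} to the remainder.
  leading term u^{2}: subtract (1)·f_2 from u^{2} - v^{2} + v - 1 → -v^{2}
  leading term v^{2}: no divisor's leading term divides it; move -v^{2} to the remainder.
  remainder -v^{3} - v^{2} ≠ 0; add h_5 = -v^{3} - v^{2} to the basis.

S(f_1,h_4): lcm = u^{2}v. S = -uv^{2} + u^{2} + uv + v - 1.
  leading term uv^{2}: subtract (v)·h_4 from -uv^{2} + u^{2} + uv + v - 1 → v^{3} + u^{2} + v^{2} - v - 1
  leading term v^{3}: subtract (-1)·h_5 from v^{3} + u^{2} + v^{2} - v - 1 → u^{2} - v - 1
  leading term u^{2}: subtract (1)·f_2 from u^{2} - v - 1 → v
  leading term v: no divisor's leading term divides it; move v to the remainder.
  remainder v ≠ 0; add h_6 = v to the basis.

S(h_4,h_5): lcm = uv^{3}. S = v^{4} + uv^{2} + v^{3} + v^{2}.
  leading term v^{4}: subtract (-v)·h_5 from v^{4} + uv^{2} + v^{3} + v^{2} → uv^{2} + v^{2}
  leading term uv^{2}: subtract (-v)·h_4 from uv^{2} + v^{2} → -v^{3} + uv - v
  leading term v^{3}: subtract (1)·h_5 from -v^{3} + uv - v → uv + v^{2} - v
  leading term uv: subtract (-1)·h_4 from uv + v^{2} - v → u + v - 1
  leading term u: no divisor's leading term divides it; move u to the remainder.
  leading term v: subtract (1)·h_6 from v - 1 → -1
  leading term 1: no divisor's leading term divides it; move -1 to the remainder.
  remainder u - 1 ≠ 0; add h_7 = u - 1 to the basis.

The other S-polynomials (S(f_2,f_3), S(f_2,h_4), S(f_3,h_4), S(f_1,h_5), S(f_2,h_5), S(f_3,h_5), S(f_1,h_6), S(f_2,h_6), S(f_3,h_6), S(h_4,h_6), S(h_5,h_6), S(f_1,h_7), S(f_2,h_7), S(f_3,h_7), S(h_4,h_7), S(h_5,h_7), S(h_6,h_7)) all reduce to 0 modulo the current basis, so we have a Gröbner basis.
Inter-reduce: drop elements whose leading term is divisible by another's, tail-reduce, and make monic.
Reduced Gröbner basis: {u - 1, v}.
Label its elements g_1 = u - 1, g_2 = v.

Reduce p = -uv - v^{2} + u - v - 1 modulo G:
  leading term uv: subtract (-v)·g_1 from -uv - v^{2} + u - v - 1 → -v^{2} + u + v - 1
  leading term v^{2}: subtract (-v)·g_2 from -v^{2} + u + v - 1 → u + v - 1
  leading term u: subtract (1)·g_1 from u + v - 1 → v
  leading term v: subtract (1)·g_2 from v → 0
  normal form = 0.
Since the normal form is 0, p ∈ I.

-uv - v^{2} + u - v - 1 lies in I (it reduces to 0).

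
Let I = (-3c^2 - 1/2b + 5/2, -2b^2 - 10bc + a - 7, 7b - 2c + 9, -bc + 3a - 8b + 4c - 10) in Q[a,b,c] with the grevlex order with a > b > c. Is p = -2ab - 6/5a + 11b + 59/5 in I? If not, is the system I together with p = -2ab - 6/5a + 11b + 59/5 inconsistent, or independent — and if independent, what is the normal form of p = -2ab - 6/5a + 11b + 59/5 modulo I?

First compute the reduced Gröbner basis of I by Buchberger's algorithm.
f_1 = -3c^2 - 1/2b + 5/2, LT = c^2.
f_2 = -2b^2 - 10bc + a - 7, LT = b^2.
f_3 = 7b - 2c + 9, LT = b.
f_4 = -bc + 3a - 8b + 4c - 10, LT = bc.

S(f_1,f_4): lcm = bc^2. S = 1/6b^2 + 3ac - 8bc + 4c^2 - 5/6b - 10c.
  leading term b^2: subtract (-1/12)·f_2 from 1/6b^2 + 3ac - 8bc + 4c^2 - 5/6b - 10c → 3ac - 53/6bc + 4c^2 + 1/12a - 5/6b - 10c - 7/12
  leading term ac: no divisor's leading term divides it; move 3ac to the remainder.
  leading term bc: subtract (-53/42c)·f_3 from -53/6bc + 4c^2 + 1/12a - 5/6b - 10c - 7/12 → 31/21c^2 + 1/12a - 5/6b + 19/14c - 7/12
  leading term c^2: subtract (-31/63)·f_1 from 31/21c^2 + 1/12a - 5/6b + 19/14c - 7/12 → 1/12a - 68/63b + 19/14c + 163/252
  leading term a: no divisor's leading term divides it; move 1/12a to the remainder.
  leading term b: subtract (-68/441)·f_3 from -68/63b + 19/14c + 163/252 → 925/882c + 3589/1764
  leading term c: no divisor's leading term divides it; move 925/882c to the remainder.
  leading term 1: no divisor's leading term divides it; move 3589/1764 to the remainder.
  remainder 3ac + 1/12a + 925/882c + 3589/1764 ≠ 0; add h_5 = 3ac + 1/12a + 925/882c + 3589/1764 to the basis.

S(f_2,f_3): lcm = b^2. S = 37/7bc - 1/2a - 9/7b + 7/2.
  leading term bc: subtract (37/49c)·f_3 from 37/7bc - 1/2a - 9/7b + 7/2 → 74/49c^2 - 1/2a - 9/7b - 333/49c + 7/2
  leading term c^2: subtract (-74/147)·f_1 from 74/49c^2 - 1/2a - 9/7b - 333/49c + 7/2 → -1/2a - 226/147b - 333/49c + 1399/294
  leading term a: no divisor's leading term divides it; move -1/2a to the remainder.
  leading term b: subtract (-226/1029)·f_3 from -226/147b - 333/49c + 1399/294 → -7445/1029c + 13861/2058
  leading term c: no divisor's leading term divides it; move -7445/1029c to the remainder.
  leading term 1: no divisor's leading term divides it; move 13861/2058 to the remainder.
  remainder -1/2a - 7445/1029c + 13861/2058 ≠ 0; add h_6 = -1/2a - 7445/1029c + 13861/2058 to the basis.

S(f_2,f_4): lcm = b^2c. S = 5bc^2 + 3ab - 8b^2 - 1/2ac + 4bc - 10b + 7/2c.
  leading term bc^2: subtract (-5/3b)·f_1 from 5bc^2 + 3ab - 8b^2 - 1/2ac + 4bc - 10b + 7/2c → 3ab - 53/6b^2 - 1/2ac + 4bc - 35/6b + 7/2c
  leading term ab: subtract (3/7a)·f_3 from 3ab - 53/6b^2 - 1/2ac + 4bc - 35/6b + 7/2c → -53/6b^2 + 5/14ac + 4bc - 27/7a - 35/6b + 7/2c
  leading term b^2: subtract (53/12)·f_2 from -53/6b^2 + 5/14ac + 4bc - 27/7a - 35/6b + 7/2c → 5/14ac + 289/6bc - 695/84a - 35/6b + 7/2c + 371/12
  leading term ac: subtract (5/42)·h_5 from 5/14ac + 289/6bc - 695/84a - 35/6b + 7/2c + 371/12 → 289/6bc - 4175/504a - 35/6b + 125029/37044c + 2272609/74088
  leading term bc: subtract (289/42c)·f_3 from 289/6bc - 4175/504a - 35/6b + 125029/37044c + 2272609/74088 → 289/21c^2 - 4175/504a - 35/6b - 2169053/37044c + 2272609/74088
  leading term c^2: subtract (-289/63)·f_1 from 289/21c^2 - 4175/504a - 35/6b - 2169053/37044c + 2272609/74088 → -4175/504a - 512/63b - 2169053/37044c + 3122269/74088
  leading term a: subtract (4175/252)·h_6 from -4175/504a - 512/63b - 2169053/37044c + 3122269/74088 → -512/63b + 3974876/64827c - 4501724/64827
  leading term b: subtract (-512/441)·f_3 from -512/63b + 3974876/64827c - 4501724/64827 → 3824348/64827c - 3824348/64827
  leading term c: no divisor's leading term divides it; move 3824348/64827c to the remainder.
  leading term 1: no divisor's leading term divides it; move -3824348/64827 to the remainder.
  remainder 3824348/64827c - 3824348/64827 ≠ 0; add h_7 = 3824348/64827c - 3824348/64827 to the basis.

The other S-polynomials (S(f_1,f_2), S(f_1,f_3), S(f_3,f_4), S(f_1,h_5), S(f_2,h_5), S(f_3,h_5), S(f_4,h_5), S(f_1,h_6), S(f_2,h_6), S(f_3,h_6), S(f_4,h_6), S(h_5,h_6), S(f_1,h_7), S(f_2,h_7), S(f_3,h_7), S(f_4,h_7), S(h_5,h_7), S(h_6,h_7)) all reduce to 0 modulo the current basis, so we have a Gröbner basis.
Inter-reduce: drop elements whose leading term is divisible by another's, tail-reduce, and make monic.
Reduced Gröbner basis: {a + 1, b + 1, c - 1}.
Label its elements g_1 = a + 1, g_2 = b + 1, g_3 = c - 1.

Reduce p = -2ab - 6/5a + 11b + 59/5 modulo G:
  leading term ab: subtract (-2b)·g_1 from -2ab - 6/5a + 11b + 59/5 → -6/5a + 13b + 59/5
  leading term a: subtract (-6/5)·g_1 from -6/5a + 13b + 59/5 → 13b + 13
  leading term b: subtract (13)·g_2 from 13b + 13 → 0
  normal form = 0.
Since the normal form is 0, p ∈ I.

-2ab - 6/5a + 11b + 59/5 lies in I (it reduces to 0).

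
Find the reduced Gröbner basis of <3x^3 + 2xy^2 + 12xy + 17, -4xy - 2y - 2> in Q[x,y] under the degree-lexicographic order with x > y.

G = {x^3 - 1/3y^2 - 7/3y + 11/3, y^3 + 3/2x^2 + 7y^2 - 3/4x - 85/8y + 3/8, xy + 1/2y + 1/2}

f_1 = 3x^3 + 2xy^2 + 12xy + 17, LT = x^3.
f_2 = -4xy - 2y - 2, LT = xy.

S(f_1,f_2): lcm = x^3y. S = 2/3xy^3 - 1/2x^2y + 4xy^2 - 1/2x^2 + 17/3y.
  leading term xy^3: subtract (-1/6y^2)·f_2 from 2/3xy^3 - 1/2x^2y + 4xy^2 - 1/2x^2 + 17/3y → -1/2x^2y + 4xy^2 - 1/3y^3 - 1/2x^2 - 1/3y^2 + 17/3y
  leading term x^2y: subtract (1/8x)·f_2 from -1/2x^2y + 4xy^2 - 1/3y^3 - 1/2x^2 - 1/3y^2 + 17/3y → 4xy^2 - 1/3y^3 - 1/2x^2 + 1/4xy - 1/3y^2 + 1/4x + 17/3y
  leading term xy^2: subtract (-y)·f_2 from 4xy^2 - 1/3y^3 - 1/2x^2 + 1/4xy - 1/3y^2 + 1/4x + 17/3y → -1/3y^3 - 1/2x^2 + 1/4xy - 7/3y^2 + 1/4x + 11/3y
  leading term y^3: no divisor's leading term divides it; move -1/3y^3 to the remainder.
  leading term x^2: no divisor's leading term divides it; move -1/2x^2 to the remainder.
  leading term xy: subtract (-1/16)·f_2 from 1/4xy - 7/3y^2 + 1/4x + 11/3y → -7/3y^2 + 1/4x + 85/24y - 1/8
  leading term y^2: no divisor's leading term divides it; move -7/3y^2 to the remainder.
  leading term x: no divisor's leading term divides it; move 1/4x to the remainder.
  leading term y: no divisor's leading term divides it; move 85/24y to the remainder.
  leading term 1: no divisor's leading term divides it; move -1/8 to the remainder.
  remainder -1/3y^3 - 1/2x^2 - 7/3y^2 + 1/4x + 85/24y - 1/8 ≠ 0; add g_3 = -1/3y^3 - 1/2x^2 - 7/3y^2 + 1/4x + 85/24y - 1/8 to the basis.

S(f_1,g_3): leading monomials are coprime, so the S-polynomial reduces to 0 (Buchberger's first criterion).
S(f_2,g_3): lcm = xy^3. S = -3/2x^3 - 7xy^2 + 1/2y^3 + 3/4x^2 + 85/8xy + 1/2y^2 - 3/8x.
  leading term x^3: subtract (-1/2)·f_1 from -3/2x^3 - 7xy^2 + 1/2y^3 + 3/4x^2 + 85/8xy + 1/2y^2 - 3/8x → -6xy^2 + 1/2y^3 + 3/4x^2 + 133/8xy + 1/2y^2 - 3/8x + 17/2
  leading term xy^2: subtract (3/2y)·f_2 from -6xy^2 + 1/2y^3 + 3/4x^2 + 133/8xy + 1/2y^2 - 3/8x + 17/2 → 1/2y^3 + 3/4x^2 + 133/8xy + 7/2y^2 - 3/8x + 3y + 17/2
  leading term y^3: subtract (-3/2)·g_3 from 1/2y^3 + 3/4x^2 + 133/8xy + 7/2y^2 - 3/8x + 3y + 17/2 → 133/8xy + 133/16y + 133/16
  leading term xy: subtract (-133/32)·f_2 from 133/8xy + 133/16y + 133/16 → 0
  remainder 0.

Every S-polynomial of the final basis reduces to 0, so we have a Gröbner basis.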